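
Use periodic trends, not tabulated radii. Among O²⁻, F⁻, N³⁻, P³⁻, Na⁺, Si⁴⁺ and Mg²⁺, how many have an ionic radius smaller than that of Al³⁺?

First list Z and electron count for each: Si⁴⁺ (Z=14, 10 e⁻), Al³⁺ (Z=13, 10 e⁻), Mg²⁺ (Z=12, 10 e⁻), Na⁺ (Z=11, 10 e⁻), F⁻ (Z=9, 10 e⁻), O²⁻ (Z=8, 10 e⁻), N³⁻ (Z=7, 10 e⁻), P³⁻ (Z=15, 18 e⁻). Si⁴⁺ < Al³⁺ (isoelectronic, higher Z=14 is smaller); Al³⁺ < Mg²⁺ (isoelectronic, higher Z=13 is smaller); Mg²⁺ < Na⁺ (isoelectronic, higher Z=12 is smaller); Na⁺ < F⁻ (both 10 e⁻, Z=11>9); F⁻ < O²⁻ (both 10 e⁻, Z=9>8); O²⁻ < N³⁻ (isoelectronic, higher Z=8 is smaller); N³⁻ < P³⁻ (same group, 1 shell fewer).
Overall: Si⁴⁺ < Al³⁺ < Mg²⁺ < Na⁺ < F⁻ < O²⁻ < N³⁻ < P³⁻. Al³⁺ has 1 below it and 6 above. So 1 is smaller.

1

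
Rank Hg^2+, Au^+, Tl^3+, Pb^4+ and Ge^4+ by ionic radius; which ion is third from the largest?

Electron counts and nuclear charges: Ge^4+ has 28 e⁻ (Z=32), Pb^4+ has 78 e⁻ (Z=82), Tl^3+ has 78 e⁻ (Z=81), Hg^2+ has 78 e⁻ (Z=80), Au^+ has 78 e⁻ (Z=79). Ge^4+ < Pb^4+ (same group, period 4 vs 6); Pb^4+ < Tl^3+ (both 78 e⁻, Z=82>81); Tl^3+ < Hg^2+ (isoelectronic, higher Z=81 is smaller); Hg^2+ < Au^+ (both 78 e⁻, Z=80>79).
Ordering: Ge^4+ < Pb^4+ < Tl^3+ < Hg^2+ < Au^+. The third largest is Tl^3+.

Tl^3+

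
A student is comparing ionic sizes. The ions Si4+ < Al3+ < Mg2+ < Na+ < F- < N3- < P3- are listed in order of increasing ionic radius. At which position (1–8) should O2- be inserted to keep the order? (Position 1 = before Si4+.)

6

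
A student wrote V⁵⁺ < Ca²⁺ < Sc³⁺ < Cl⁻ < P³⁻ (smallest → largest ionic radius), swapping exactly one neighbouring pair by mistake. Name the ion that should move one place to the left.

Check each adjacent pair. Ca²⁺ and Sc³⁺ are reversed: both have 18 electrons but Z(Sc)=21 > Z(Ca)=20, so Sc³⁺ should be the smaller of the two. No other neighbouring pair contradicts the periodic trends, so Sc³⁺ is the ion listed too late.

Sc³⁺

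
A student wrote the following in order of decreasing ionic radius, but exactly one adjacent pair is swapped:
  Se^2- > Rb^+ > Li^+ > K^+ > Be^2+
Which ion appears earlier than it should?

Li^+

The pair Li^+, K^+ is the wrong way round — both in group 1 with the same charge; Li^+ (period 2) has the smaller radius. All other adjacent pairs agree with periodic trends, so Li^+ is the misplaced ion.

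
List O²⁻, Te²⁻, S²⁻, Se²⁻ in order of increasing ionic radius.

O²⁻ < S²⁻ < Se²⁻ < Te²⁻

All are in the same group with charge -2. Radius grows down the group as n (the outermost shell) increases.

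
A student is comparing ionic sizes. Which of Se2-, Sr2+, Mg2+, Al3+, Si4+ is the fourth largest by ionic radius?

Al3+

Si4+: 10 e⁻, Z=14, Al3+: 10 e⁻, Z=13, Mg2+: 10 e⁻, Z=12, Sr2+: 36 e⁻, Z=38, Se2-: 36 e⁻, Z=34. Si4+ < Al3+ (both 10 e⁻, Z=14>13); Al3+ < Mg2+ (isoelectronic, higher Z=13 is smaller); Mg2+ < Sr2+ (same group, 2 shells fewer); Sr2+ < Se2- (isoelectronic, higher Z=38 is smaller).
Full ascending order: Si4+ < Al3+ < Mg2+ < Sr2+ < Se2-. Counting from the largest, position 4 is Al3+.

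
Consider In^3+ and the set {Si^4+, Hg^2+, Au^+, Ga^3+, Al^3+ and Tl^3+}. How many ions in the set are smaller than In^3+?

3

Electron counts and nuclear charges: Si^4+: 10 e⁻, Z=14, Al^3+: 10 e⁻, Z=13, Ga^3+: 28 e⁻, Z=31, In^3+: 46 e⁻, Z=49, Tl^3+: 78 e⁻, Z=81, Hg^2+: 78 e⁻, Z=80, Au^+: 78 e⁻, Z=79. Si^4+ < Al^3+ (isoelectronic, higher Z=14 is smaller); Al^3+ < Ga^3+ (same group, period 3 vs 4); Ga^3+ < In^3+ (same group, 1 shell fewer); In^3+ < Tl^3+ (same group, period 5 vs 6); Tl^3+ < Hg^2+ (both 78 e⁻, Z=81>80); Hg^2+ < Au^+ (both 78 e⁻, Z=80>79).
Overall: Si^4+ < Al^3+ < Ga^3+ < In^3+ < Tl^3+ < Hg^2+ < Au^+. In^3+ has 3 below it and 3 above. So 3 are smaller.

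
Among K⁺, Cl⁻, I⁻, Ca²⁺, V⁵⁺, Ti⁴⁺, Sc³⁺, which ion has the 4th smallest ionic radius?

Ca²⁺

Work out protons and electrons: V⁵⁺: 18 e⁻, Z=23, Ti⁴⁺: 18 e⁻, Z=22, Sc³⁺: 18 e⁻, Z=21, Ca²⁺: 18 e⁻, Z=20, K⁺: 18 e⁻, Z=19, Cl⁻: 18 e⁻, Z=17, I⁻: 54 e⁻, Z=53. V⁵⁺ < Ti⁴⁺ (isoelectronic, higher Z=23 is smaller); Ti⁴⁺ < Sc³⁺ (both 18 e⁻, Z=22>21); Sc³⁺ < Ca²⁺ (isoelectronic, higher Z=21 is smaller); Ca²⁺ < K⁺ (isoelectronic, higher Z=20 is smaller); K⁺ < Cl⁻ (isoelectronic, higher Z=19 is smaller); Cl⁻ < I⁻ (same group, 2 shells fewer).
That gives V⁵⁺ < Ti⁴⁺ < Sc³⁺ < Ca²⁺ < K⁺ < Cl⁻ < I⁻. From the smallest end, number 4 is Ca²⁺.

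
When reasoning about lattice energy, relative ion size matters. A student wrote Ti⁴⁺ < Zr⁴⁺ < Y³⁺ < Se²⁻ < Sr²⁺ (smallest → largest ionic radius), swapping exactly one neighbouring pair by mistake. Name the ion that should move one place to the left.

Sr²⁺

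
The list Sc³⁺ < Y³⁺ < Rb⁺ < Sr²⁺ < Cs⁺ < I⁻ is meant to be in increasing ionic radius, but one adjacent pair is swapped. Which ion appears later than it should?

Sr²⁺

Check each adjacent pair. Rb⁺ and Sr²⁺ are reversed: they are isoelectronic (36 e⁻) and Sr has more protons than Rb (38 vs 37), making Sr²⁺ smaller. No other neighbouring pair contradicts the periodic trends, so Sr²⁺ is the ion listed too late.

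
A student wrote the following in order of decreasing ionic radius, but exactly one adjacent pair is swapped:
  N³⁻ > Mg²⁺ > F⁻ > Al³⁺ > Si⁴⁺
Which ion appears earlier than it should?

Check each adjacent pair. Mg²⁺ and F⁻ are reversed: both have 10 electrons but Z(Mg)=12 > Z(F)=9, so Mg²⁺ should be the smaller of the two. No other neighbouring pair contradicts the periodic trends, so Mg²⁺ is the ion listed too early.

Mg²⁺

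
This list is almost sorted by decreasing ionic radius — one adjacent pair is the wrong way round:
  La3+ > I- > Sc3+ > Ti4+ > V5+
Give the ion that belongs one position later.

La3+

Check each adjacent pair. La3+ and I- are reversed: they are isoelectronic (54 e⁻) and La has more protons than I (57 vs 53), making La3+ smaller. No other neighbouring pair contradicts the periodic trends, so La3+ is the ion listed too early.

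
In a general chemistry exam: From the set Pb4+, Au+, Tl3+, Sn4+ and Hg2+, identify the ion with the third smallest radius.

Tabulating Z and e⁻: Sn4+ (Z=50, 46 e⁻), Pb4+ (Z=82, 78 e⁻), Tl3+ (Z=81, 78 e⁻), Hg2+ (Z=80, 78 e⁻), Au+ (Z=79, 78 e⁻). Sn4+ < Pb4+ (same group, 1 shell fewer); Pb4+ < Tl3+ (isoelectronic, higher Z=82 is smaller); Tl3+ < Hg2+ (both 78 e⁻, Z=81>80); Hg2+ < Au+ (both 78 e⁻, Z=80>79).
Ordering: Sn4+ < Pb4+ < Tl3+ < Hg2+ < Au+. The third smallest is Tl3+.

Tl3+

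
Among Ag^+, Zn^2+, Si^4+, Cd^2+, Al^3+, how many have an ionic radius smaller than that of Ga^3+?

Si^4+ (Z=14, 10 e⁻), Al^3+ (Z=13, 10 e⁻), Ga^3+ (Z=31, 28 e⁻), Zn^2+ (Z=30, 28 e⁻), Cd^2+ (Z=48, 46 e⁻), Ag^+ (Z=47, 46 e⁻). Si^4+ < Al^3+ (isoelectronic, higher Z=14 is smaller); Al^3+ < Ga^3+ (same group, 1 shell fewer); Ga^3+ < Zn^2+ (isoelectronic, higher Z=31 is smaller); Zn^2+ < Cd^2+ (same group, period 4 vs 5); Cd^2+ < Ag^+ (both 46 e⁻, Z=48>47).
Ordering all of them (including Ga^3+) by radius gives Si^4+ < Al^3+ < Ga^3+ < Zn^2+ < Cd^2+ < Ag^+. Count: 2.

2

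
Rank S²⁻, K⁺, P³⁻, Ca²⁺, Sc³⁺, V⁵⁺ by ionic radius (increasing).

V⁵⁺ < Sc³⁺ < Ca²⁺ < K⁺ < S²⁻ < P³⁻

All of these have 18 electrons (isoelectronic). With the same electron cloud, the ion with the most protons pulls it in tightest. Nuclear charges: V⁵⁺ (Z=23), Sc³⁺ (Z=21), Ca²⁺ (Z=20), K⁺ (Z=19), S²⁻ (Z=16), P³⁻ (Z=15). Highest Z is smallest.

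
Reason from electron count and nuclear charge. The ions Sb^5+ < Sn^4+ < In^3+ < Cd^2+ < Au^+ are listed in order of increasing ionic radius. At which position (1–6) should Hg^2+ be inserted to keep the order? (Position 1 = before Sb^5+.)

5

Tabulating Z and e⁻: Sb^5+ (Z=51, 46 e⁻), Sn^4+ (Z=50, 46 e⁻), In^3+ (Z=49, 46 e⁻), Cd^2+ (Z=48, 46 e⁻), Hg^2+ (Z=80, 78 e⁻), Au^+ (Z=79, 78 e⁻). Sb^5+ < Sn^4+ (isoelectronic, higher Z=51 is smaller); Sn^4+ < In^3+ (both 46 e⁻, Z=50>49); In^3+ < Cd^2+ (isoelectronic, higher Z=49 is smaller); Cd^2+ < Hg^2+ (same group, period 5 vs 6); Hg^2+ < Au^+ (isoelectronic, higher Z=80 is smaller).
Putting Hg^2+ in gives Sb^5+ < Sn^4+ < In^3+ < Cd^2+ < Hg^2+ < Au^+; it lands at slot 5.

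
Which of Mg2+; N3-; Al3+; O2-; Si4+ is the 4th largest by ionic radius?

Isoelectronic series (10 e⁻ each). Size is set by nuclear charge: more protons means a smaller ion. Si4+ (Z=14), Al3+ (Z=13), Mg2+ (Z=12), O2- (Z=8), N3- (Z=7).
Ordering: Si4+ < Al3+ < Mg2+ < O2- < N3-. The 4th largest is Al3+.

Al3+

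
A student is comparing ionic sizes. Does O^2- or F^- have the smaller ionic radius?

Isoelectronic series (10 e⁻ each). Size is set by nuclear charge: more protons means a smaller ion. F^- (Z=9), O^2- (Z=8).

F^-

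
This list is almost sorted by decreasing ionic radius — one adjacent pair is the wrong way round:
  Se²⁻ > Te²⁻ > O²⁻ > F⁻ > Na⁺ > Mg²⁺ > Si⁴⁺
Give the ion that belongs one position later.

Compare adjacent ions: same group and charge — period 4 sits above period 5, so Se²⁻ is smaller — yet in this decreasing list Se²⁻ sits before Te²⁻. Nothing else is reversed, so Se²⁻ should move one place to the right.

Se²⁻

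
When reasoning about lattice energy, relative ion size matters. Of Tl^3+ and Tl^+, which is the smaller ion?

These are all Tl ions. Removing more electrons (higher positive charge) pulls the remaining electrons in closer, so Tl^3+ is smallest and Tl^+ is largest.

Tl^3+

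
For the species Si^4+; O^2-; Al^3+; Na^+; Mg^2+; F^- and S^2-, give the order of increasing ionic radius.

Si^4+ < Al^3+ < Mg^2+ < Na^+ < F^- < O^2- < S^2-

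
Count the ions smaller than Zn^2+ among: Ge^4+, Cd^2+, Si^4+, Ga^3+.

3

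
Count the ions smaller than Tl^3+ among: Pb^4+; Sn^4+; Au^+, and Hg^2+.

Sn^4+ (Z=50, 46 e⁻), Pb^4+ (Z=82, 78 e⁻), Tl^3+ (Z=81, 78 e⁻), Hg^2+ (Z=80, 78 e⁻), Au^+ (Z=79, 78 e⁻). Sn^4+ < Pb^4+ (same group, period 5 vs 6); Pb^4+ < Tl^3+ (both 78 e⁻, Z=82>81); Tl^3+ < Hg^2+ (both 78 e⁻, Z=81>80); Hg^2+ < Au^+ (both 78 e⁻, Z=80>79).
Relative to Tl^3+, the ions that are smaller are Sn^4+, Pb^4+. So 2 are smaller.

2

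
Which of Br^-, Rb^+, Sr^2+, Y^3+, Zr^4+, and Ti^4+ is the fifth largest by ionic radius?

Zr^4+

Tabulating Z and e⁻: Ti^4+ (Z=22, 18 e⁻), Zr^4+ (Z=40, 36 e⁻), Y^3+ (Z=39, 36 e⁻), Sr^2+ (Z=38, 36 e⁻), Rb^+ (Z=37, 36 e⁻), Br^- (Z=35, 36 e⁻). Ti^4+ < Zr^4+ (same group, 1 shell fewer); Zr^4+ < Y^3+ (both 36 e⁻, Z=40>39); Y^3+ < Sr^2+ (isoelectronic, higher Z=39 is smaller); Sr^2+ < Rb^+ (both 36 e⁻, Z=38>37); Rb^+ < Br^- (isoelectronic, higher Z=37 is smaller).
Ordering: Ti^4+ < Zr^4+ < Y^3+ < Sr^2+ < Rb^+ < Br^-. The fifth largest is Zr^4+.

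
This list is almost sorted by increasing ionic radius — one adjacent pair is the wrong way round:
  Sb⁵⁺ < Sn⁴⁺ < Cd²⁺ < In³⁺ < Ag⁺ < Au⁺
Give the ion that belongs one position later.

Cd²⁺

Scanning neighbour by neighbour, only Cd²⁺/In³⁺ violates a trend: both have 46 electrons but Z(In)=49 > Z(Cd)=48, so In³⁺ should be the smaller of the two. That makes Cd²⁺ the one sitting a position early relative to where it belongs.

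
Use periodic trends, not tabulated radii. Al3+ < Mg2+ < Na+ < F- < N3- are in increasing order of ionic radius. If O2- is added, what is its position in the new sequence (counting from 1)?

5

These species are isoelectronic with 10 electrons. The only difference is the number of protons: Al3+ (Z=13), Mg2+ (Z=12), Na+ (Z=11), F- (Z=9), O2- (Z=8), N3- (Z=7). The strongest nuclear pull (Al3+) gives the smallest ion.
The complete sequence is Al3+ < Mg2+ < Na+ < F- < O2- < N3-. O2- sits at position 5.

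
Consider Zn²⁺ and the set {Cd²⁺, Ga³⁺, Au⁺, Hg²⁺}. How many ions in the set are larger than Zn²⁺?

Ga³⁺: 28 e⁻, Z=31, Zn²⁺: 28 e⁻, Z=30, Cd²⁺: 46 e⁻, Z=48, Hg²⁺: 78 e⁻, Z=80, Au⁺: 78 e⁻, Z=79. Ga³⁺ < Zn²⁺ (both 28 e⁻, Z=31>30); Zn²⁺ < Cd²⁺ (same group, 1 shell fewer); Cd²⁺ < Hg²⁺ (same group, 1 shell fewer); Hg²⁺ < Au⁺ (isoelectronic, higher Z=80 is smaller).
Placing each against Zn²⁺: smaller — Ga³⁺; larger — Cd²⁺, Hg²⁺, Au⁺. So 3 are larger.

3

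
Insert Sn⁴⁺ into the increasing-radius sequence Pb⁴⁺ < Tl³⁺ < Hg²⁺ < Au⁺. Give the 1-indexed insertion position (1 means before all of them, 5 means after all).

1

Electron counts and nuclear charges: Sn⁴⁺ has 46 e⁻ (Z=50), Pb⁴⁺ has 78 e⁻ (Z=82), Tl³⁺ has 78 e⁻ (Z=81), Hg²⁺ has 78 e⁻ (Z=80), Au⁺ has 78 e⁻ (Z=79). Sn⁴⁺ < Pb⁴⁺ (same group, 1 shell fewer); Pb⁴⁺ < Tl³⁺ (both 78 e⁻, Z=82>81); Tl³⁺ < Hg²⁺ (isoelectronic, higher Z=81 is smaller); Hg²⁺ < Au⁺ (isoelectronic, higher Z=80 is smaller).
The complete sequence is Sn⁴⁺ < Pb⁴⁺ < Tl³⁺ < Hg²⁺ < Au⁺. Sn⁴⁺ sits at position 1.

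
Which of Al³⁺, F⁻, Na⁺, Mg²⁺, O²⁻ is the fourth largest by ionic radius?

Mg²⁺

Each ion has 10 electrons. The ranking follows nuclear charge in reverse — greater Z gives a smaller radius. Al³⁺ (Z=13), Mg²⁺ (Z=12), Na⁺ (Z=11), F⁻ (Z=9), O²⁻ (Z=8).
Full ascending order: Al³⁺ < Mg²⁺ < Na⁺ < F⁻ < O²⁻. Counting from the largest, position 4 is Mg²⁺.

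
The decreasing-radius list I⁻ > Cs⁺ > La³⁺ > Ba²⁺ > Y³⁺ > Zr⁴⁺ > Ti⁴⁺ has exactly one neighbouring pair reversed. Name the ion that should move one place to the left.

Ba²⁺

Compare adjacent ions: they are isoelectronic (54 e⁻) and La has more protons than Ba (57 vs 56), making La³⁺ smaller — yet in this decreasing list La³⁺ sits before Ba²⁺. Nothing else is reversed, so Ba²⁺ should move one place to the left.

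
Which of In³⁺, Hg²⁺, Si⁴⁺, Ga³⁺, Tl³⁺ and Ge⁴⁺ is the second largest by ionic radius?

Tl³⁺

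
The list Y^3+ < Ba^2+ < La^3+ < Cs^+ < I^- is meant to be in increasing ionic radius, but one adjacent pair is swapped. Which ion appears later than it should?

Scanning neighbour by neighbour, only Ba^2+/La^3+ violates a trend: both have 54 electrons but Z(La)=57 > Z(Ba)=56, so La^3+ should be the smaller of the two. That makes La^3+ the one sitting a position late relative to where it belongs.

La^3+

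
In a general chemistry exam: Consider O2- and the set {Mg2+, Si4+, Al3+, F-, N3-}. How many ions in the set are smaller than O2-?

4

All of these have 10 electrons (isoelectronic). With the same electron cloud, the ion with the most protons pulls it in tightest. Nuclear charges: Si4+ (Z=14), Al3+ (Z=13), Mg2+ (Z=12), F- (Z=9), O2- (Z=8), N3- (Z=7). Highest Z is smallest.
Ordering all of them (including O2-) by radius gives Si4+ < Al3+ < Mg2+ < F- < O2- < N3-. That's 4.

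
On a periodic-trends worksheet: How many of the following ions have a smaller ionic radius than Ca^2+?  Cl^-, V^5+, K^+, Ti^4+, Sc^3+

3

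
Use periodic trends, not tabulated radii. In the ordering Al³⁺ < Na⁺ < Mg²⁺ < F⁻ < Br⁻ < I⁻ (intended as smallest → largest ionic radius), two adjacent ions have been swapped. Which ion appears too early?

Na⁺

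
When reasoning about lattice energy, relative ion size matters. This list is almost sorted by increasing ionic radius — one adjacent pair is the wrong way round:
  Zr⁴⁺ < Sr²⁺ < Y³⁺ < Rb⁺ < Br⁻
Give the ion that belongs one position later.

The pair Sr²⁺, Y³⁺ is the wrong way round — Y³⁺ and Sr²⁺ share 36 electrons; the higher nuclear charge on Y (Z=39) contracts it more, so Y³⁺ < Sr²⁺. All other adjacent pairs agree with periodic trends, so Sr²⁺ is the misplaced ion.

Sr²⁺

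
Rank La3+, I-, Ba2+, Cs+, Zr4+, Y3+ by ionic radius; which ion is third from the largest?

Zr4+ has 36 e⁻ (Z=40), Y3+ has 36 e⁻ (Z=39), La3+ has 54 e⁻ (Z=57), Ba2+ has 54 e⁻ (Z=56), Cs+ has 54 e⁻ (Z=55), I- has 54 e⁻ (Z=53). Zr4+ < Y3+ (both 36 e⁻, Z=40>39); Y3+ < La3+ (same group, period 5 vs 6); La3+ < Ba2+ (both 54 e⁻, Z=57>56); Ba2+ < Cs+ (isoelectronic, higher Z=56 is smaller); Cs+ < I- (isoelectronic, higher Z=55 is smaller).
That gives Zr4+ < Y3+ < La3+ < Ba2+ < Cs+ < I-. From the largest end, number 3 is Ba2+.

Ba2+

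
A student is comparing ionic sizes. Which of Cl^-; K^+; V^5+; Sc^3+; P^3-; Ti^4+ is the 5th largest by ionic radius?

Isoelectronic series (18 e⁻ each). Size is set by nuclear charge: more protons means a smaller ion. V^5+ (Z=23), Ti^4+ (Z=22), Sc^3+ (Z=21), K^+ (Z=19), Cl^- (Z=17), P^3- (Z=15).
Full ascending order: V^5+ < Ti^4+ < Sc^3+ < K^+ < Cl^- < P^3-. Counting from the largest, position 5 is Ti^4+.

Ti^4+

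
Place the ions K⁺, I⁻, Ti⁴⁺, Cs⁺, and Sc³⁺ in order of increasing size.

Ti⁴⁺ < Sc³⁺ < K⁺ < Cs⁺ < I⁻

Electron counts and nuclear charges: Ti⁴⁺: 18 e⁻, Z=22, Sc³⁺: 18 e⁻, Z=21, K⁺: 18 e⁻, Z=19, Cs⁺: 54 e⁻, Z=55, I⁻: 54 e⁻, Z=53. Ti⁴⁺ < Sc³⁺ (both 18 e⁻, Z=22>21); Sc³⁺ < K⁺ (isoelectronic, higher Z=21 is smaller); K⁺ < Cs⁺ (same group, period 4 vs 6); Cs⁺ < I⁻ (isoelectronic, higher Z=55 is smaller).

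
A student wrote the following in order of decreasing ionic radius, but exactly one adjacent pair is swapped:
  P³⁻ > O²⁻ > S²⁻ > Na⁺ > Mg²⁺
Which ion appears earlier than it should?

The pair O²⁻, S²⁻ is the wrong way round — both in group 16 with the same charge; O²⁻ (period 2) has the smaller radius. All other adjacent pairs agree with periodic trends, so O²⁻ is the misplaced ion.

O²⁻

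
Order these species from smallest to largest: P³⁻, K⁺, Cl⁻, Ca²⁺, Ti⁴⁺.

Ti⁴⁺ < Ca²⁺ < K⁺ < Cl⁻ < P³⁻

All of these have 18 electrons (isoelectronic). With the same electron cloud, the ion with the most protons pulls it in tightest. Nuclear charges: Ti⁴⁺ (Z=22), Ca²⁺ (Z=20), K⁺ (Z=19), Cl⁻ (Z=17), P³⁻ (Z=15). Highest Z is smallest.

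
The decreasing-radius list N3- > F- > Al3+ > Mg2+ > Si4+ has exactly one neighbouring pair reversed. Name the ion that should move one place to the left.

Mg2+

The pair Al3+, Mg2+ is the wrong way round — Al3+ and Mg2+ share 10 electrons; the higher nuclear charge on Al (Z=13) contracts it more, so Al3+ < Mg2+. All other adjacent pairs agree with periodic trends, so Mg2+ is the misplaced ion.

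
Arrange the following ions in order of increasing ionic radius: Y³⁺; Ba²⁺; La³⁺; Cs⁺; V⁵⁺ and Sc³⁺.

First list Z and electron count for each: V⁵⁺ has 18 e⁻ (Z=23), Sc³⁺ has 18 e⁻ (Z=21), Y³⁺ has 36 e⁻ (Z=39), La³⁺ has 54 e⁻ (Z=57), Ba²⁺ has 54 e⁻ (Z=56), Cs⁺ has 54 e⁻ (Z=55). V⁵⁺ < Sc³⁺ (both 18 e⁻, Z=23>21); Sc³⁺ < Y³⁺ (same group, 1 shell fewer); Y³⁺ < La³⁺ (same group, 1 shell fewer); La³⁺ < Ba²⁺ (isoelectronic, higher Z=57 is smaller); Ba²⁺ < Cs⁺ (both 54 e⁻, Z=56>55).

V⁵⁺ < Sc³⁺ < Y³⁺ < La³⁺ < Ba²⁺ < Cs⁺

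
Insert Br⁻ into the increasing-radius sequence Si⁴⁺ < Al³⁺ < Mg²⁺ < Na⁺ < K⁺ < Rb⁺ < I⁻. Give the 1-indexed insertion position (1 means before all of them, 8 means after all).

7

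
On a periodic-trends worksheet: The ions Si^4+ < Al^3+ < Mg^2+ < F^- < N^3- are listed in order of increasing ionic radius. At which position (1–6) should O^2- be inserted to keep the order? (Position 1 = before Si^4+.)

5

All of these have 10 electrons (isoelectronic). With the same electron cloud, the ion with the most protons pulls it in tightest. Nuclear charges: Si^4+ (Z=14), Al^3+ (Z=13), Mg^2+ (Z=12), F^- (Z=9), O^2- (Z=8), N^3- (Z=7). Highest Z is smallest.
Putting O^2- in gives Si^4+ < Al^3+ < Mg^2+ < F^- < O^2- < N^3-; it lands at slot 5.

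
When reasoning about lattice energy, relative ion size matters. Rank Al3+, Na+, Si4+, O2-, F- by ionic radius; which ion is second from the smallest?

Isoelectronic series (10 e⁻ each). Size is set by nuclear charge: more protons means a smaller ion. Si4+ (Z=14), Al3+ (Z=13), Na+ (Z=11), F- (Z=9), O2- (Z=8).
Ordering: Si4+ < Al3+ < Na+ < F- < O2-. The second smallest is Al3+.

Al3+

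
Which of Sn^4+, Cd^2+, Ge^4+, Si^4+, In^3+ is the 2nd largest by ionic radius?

Tabulating Z and e⁻: Si^4+ has 10 e⁻ (Z=14), Ge^4+ has 28 e⁻ (Z=32), Sn^4+ has 46 e⁻ (Z=50), In^3+ has 46 e⁻ (Z=49), Cd^2+ has 46 e⁻ (Z=48). Si^4+ < Ge^4+ (same group, period 3 vs 4); Ge^4+ < Sn^4+ (same group, 1 shell fewer); Sn^4+ < In^3+ (isoelectronic, higher Z=50 is smaller); In^3+ < Cd^2+ (both 46 e⁻, Z=49>48).
So the order is Si^4+ < Ge^4+ < Sn^4+ < In^3+ < Cd^2+; the 2nd-largest ion is In^3+.

In^3+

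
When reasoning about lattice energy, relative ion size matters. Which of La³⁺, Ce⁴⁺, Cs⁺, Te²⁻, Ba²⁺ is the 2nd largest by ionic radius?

All of these have 54 electrons (isoelectronic). With the same electron cloud, the ion with the most protons pulls it in tightest. Nuclear charges: Ce⁴⁺ (Z=58), La³⁺ (Z=57), Ba²⁺ (Z=56), Cs⁺ (Z=55), Te²⁻ (Z=52). Highest Z is smallest.
That gives Ce⁴⁺ < La³⁺ < Ba²⁺ < Cs⁺ < Te²⁻. From the largest end, number 2 is Cs⁺.

Cs⁺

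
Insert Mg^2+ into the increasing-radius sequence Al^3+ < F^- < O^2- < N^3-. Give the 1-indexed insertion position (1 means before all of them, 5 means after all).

All of these have 10 electrons (isoelectronic). With the same electron cloud, the ion with the most protons pulls it in tightest. Nuclear charges: Al^3+ (Z=13), Mg^2+ (Z=12), F^- (Z=9), O^2- (Z=8), N^3- (Z=7). Highest Z is smallest.
Merged order: Al^3+ < Mg^2+ < F^- < O^2- < N^3- — Mg^2+ is number 2.

2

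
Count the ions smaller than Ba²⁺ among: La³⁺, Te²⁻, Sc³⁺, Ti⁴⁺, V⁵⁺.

Tabulating Z and e⁻: V⁵⁺ has 18 e⁻ (Z=23), Ti⁴⁺ has 18 e⁻ (Z=22), Sc³⁺ has 18 e⁻ (Z=21), La³⁺ has 54 e⁻ (Z=57), Ba²⁺ has 54 e⁻ (Z=56), Te²⁻ has 54 e⁻ (Z=52). V⁵⁺ < Ti⁴⁺ (isoelectronic, higher Z=23 is smaller); Ti⁴⁺ < Sc³⁺ (isoelectronic, higher Z=22 is smaller); Sc³⁺ < La³⁺ (same group, period 4 vs 6); La³⁺ < Ba²⁺ (isoelectronic, higher Z=57 is smaller); Ba²⁺ < Te²⁻ (isoelectronic, higher Z=56 is smaller).
Overall: V⁵⁺ < Ti⁴⁺ < Sc³⁺ < La³⁺ < Ba²⁺ < Te²⁻. Ba²⁺ has 4 below it and 1 above. That's 4.

4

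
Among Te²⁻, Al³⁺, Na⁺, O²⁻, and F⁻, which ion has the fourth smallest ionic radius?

Al³⁺ (Z=13, 10 e⁻), Na⁺ (Z=11, 10 e⁻), F⁻ (Z=9, 10 e⁻), O²⁻ (Z=8, 10 e⁻), Te²⁻ (Z=52, 54 e⁻). Al³⁺ < Na⁺ (both 10 e⁻, Z=13>11); Na⁺ < F⁻ (both 10 e⁻, Z=11>9); F⁻ < O²⁻ (both 10 e⁻, Z=9>8); O²⁻ < Te²⁻ (same group, period 2 vs 5).
That gives Al³⁺ < Na⁺ < F⁻ < O²⁻ < Te²⁻. From the smallest end, number 4 is O²⁻.

O²⁻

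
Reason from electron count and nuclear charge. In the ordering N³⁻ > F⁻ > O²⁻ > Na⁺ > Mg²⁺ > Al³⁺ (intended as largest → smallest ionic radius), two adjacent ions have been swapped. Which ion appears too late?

O²⁻

The pair F⁻, O²⁻ is the wrong way round — they are isoelectronic (10 e⁻) and F has more protons than O (9 vs 8), making F⁻ smaller. All other adjacent pairs agree with periodic trends, so O²⁻ is the misplaced ion.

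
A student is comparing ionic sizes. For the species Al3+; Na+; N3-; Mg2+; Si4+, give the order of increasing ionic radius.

Si4+ < Al3+ < Mg2+ < Na+ < N3-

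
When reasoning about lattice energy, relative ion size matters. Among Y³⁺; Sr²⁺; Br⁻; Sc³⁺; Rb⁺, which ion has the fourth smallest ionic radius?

Rb⁺

Work out protons and electrons: Sc³⁺ (Z=21, 18 e⁻), Y³⁺ (Z=39, 36 e⁻), Sr²⁺ (Z=38, 36 e⁻), Rb⁺ (Z=37, 36 e⁻), Br⁻ (Z=35, 36 e⁻). Sc³⁺ < Y³⁺ (same group, period 4 vs 5); Y³⁺ < Sr²⁺ (both 36 e⁻, Z=39>38); Sr²⁺ < Rb⁺ (both 36 e⁻, Z=38>37); Rb⁺ < Br⁻ (both 36 e⁻, Z=37>35).
That gives Sc³⁺ < Y³⁺ < Sr²⁺ < Rb⁺ < Br⁻. From the smallest end, number 4 is Rb⁺.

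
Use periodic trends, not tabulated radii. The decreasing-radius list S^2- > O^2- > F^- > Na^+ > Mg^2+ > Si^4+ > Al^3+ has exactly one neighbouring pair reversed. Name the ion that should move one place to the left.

Compare adjacent ions: Si^4+ and Al^3+ share 10 electrons; the higher nuclear charge on Si (Z=14) contracts it more, so Si^4+ < Al^3+ — yet in this decreasing list Si^4+ sits before Al^3+. Nothing else is reversed, so Al^3+ should move one place to the left.

Al^3+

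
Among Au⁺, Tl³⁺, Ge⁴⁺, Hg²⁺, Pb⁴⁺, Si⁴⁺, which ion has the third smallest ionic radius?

Si⁴⁺: 10 e⁻, Z=14, Ge⁴⁺: 28 e⁻, Z=32, Pb⁴⁺: 78 e⁻, Z=82, Tl³⁺: 78 e⁻, Z=81, Hg²⁺: 78 e⁻, Z=80, Au⁺: 78 e⁻, Z=79. Si⁴⁺ < Ge⁴⁺ (same group, period 3 vs 4); Ge⁴⁺ < Pb⁴⁺ (same group, 2 shells fewer); Pb⁴⁺ < Tl³⁺ (isoelectronic, higher Z=82 is smaller); Tl³⁺ < Hg²⁺ (isoelectronic, higher Z=81 is smaller); Hg²⁺ < Au⁺ (isoelectronic, higher Z=80 is smaller).
Full ascending order: Si⁴⁺ < Ge⁴⁺ < Pb⁴⁺ < Tl³⁺ < Hg²⁺ < Au⁺. Counting from the smallest, position 3 is Pb⁴⁺.

Pb⁴⁺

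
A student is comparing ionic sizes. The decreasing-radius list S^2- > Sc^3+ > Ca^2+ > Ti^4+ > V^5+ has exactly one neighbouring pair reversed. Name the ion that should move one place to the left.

Ca^2+

Scanning neighbour by neighbour, only Sc^3+/Ca^2+ violates a trend: Sc^3+ and Ca^2+ share 18 electrons; the higher nuclear charge on Sc (Z=21) contracts it more, so Sc^3+ < Ca^2+. That makes Ca^2+ the one sitting a position late relative to where it belongs.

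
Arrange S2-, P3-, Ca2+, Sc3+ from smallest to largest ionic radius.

Sc3+ < Ca2+ < S2- < P3-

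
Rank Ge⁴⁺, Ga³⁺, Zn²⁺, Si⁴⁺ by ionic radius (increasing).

Si⁴⁺ < Ge⁴⁺ < Ga³⁺ < Zn²⁺

Si⁴⁺ (Z=14, 10 e⁻), Ge⁴⁺ (Z=32, 28 e⁻), Ga³⁺ (Z=31, 28 e⁻), Zn²⁺ (Z=30, 28 e⁻). Si⁴⁺ < Ge⁴⁺ (same group, 1 shell fewer); Ge⁴⁺ < Ga³⁺ (both 28 e⁻, Z=32>31); Ga³⁺ < Zn²⁺ (both 28 e⁻, Z=31>30).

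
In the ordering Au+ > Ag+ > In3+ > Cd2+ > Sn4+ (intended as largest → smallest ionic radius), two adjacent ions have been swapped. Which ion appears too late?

Scanning neighbour by neighbour, only In3+/Cd2+ violates a trend: both have 46 electrons but Z(In)=49 > Z(Cd)=48, so In3+ should be the smaller of the two. That makes Cd2+ the one sitting a position late relative to where it belongs.

Cd2+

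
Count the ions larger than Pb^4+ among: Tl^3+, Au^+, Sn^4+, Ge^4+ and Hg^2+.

Tabulating Z and e⁻: Ge^4+ has 28 e⁻ (Z=32), Sn^4+ has 46 e⁻ (Z=50), Pb^4+ has 78 e⁻ (Z=82), Tl^3+ has 78 e⁻ (Z=81), Hg^2+ has 78 e⁻ (Z=80), Au^+ has 78 e⁻ (Z=79). Ge^4+ < Sn^4+ (same group, 1 shell fewer); Sn^4+ < Pb^4+ (same group, period 5 vs 6); Pb^4+ < Tl^3+ (both 78 e⁻, Z=82>81); Tl^3+ < Hg^2+ (both 78 e⁻, Z=81>80); Hg^2+ < Au^+ (isoelectronic, higher Z=80 is smaller).
Ordering all of them (including Pb^4+) by radius gives Ge^4+ < Sn^4+ < Pb^4+ < Tl^3+ < Hg^2+ < Au^+. Count: 3.

3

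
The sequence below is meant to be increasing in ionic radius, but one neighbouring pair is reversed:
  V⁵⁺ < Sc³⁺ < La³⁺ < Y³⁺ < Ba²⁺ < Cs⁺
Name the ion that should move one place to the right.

La³⁺

Check each adjacent pair. La³⁺ and Y³⁺ are reversed: Y³⁺ and La³⁺ are in one column with the same charge; the lighter period-5 ion has one fewer shell and is smaller. No other neighbouring pair contradicts the periodic trends, so La³⁺ is the ion listed too early.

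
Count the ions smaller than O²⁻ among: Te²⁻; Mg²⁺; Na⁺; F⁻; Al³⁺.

4

Electron counts and nuclear charges: Al³⁺ (Z=13, 10 e⁻), Mg²⁺ (Z=12, 10 e⁻), Na⁺ (Z=11, 10 e⁻), F⁻ (Z=9, 10 e⁻), O²⁻ (Z=8, 10 e⁻), Te²⁻ (Z=52, 54 e⁻). Al³⁺ < Mg²⁺ (isoelectronic, higher Z=13 is smaller); Mg²⁺ < Na⁺ (both 10 e⁻, Z=12>11); Na⁺ < F⁻ (isoelectronic, higher Z=11 is smaller); F⁻ < O²⁻ (both 10 e⁻, Z=9>8); O²⁻ < Te²⁻ (same group, period 2 vs 5).
Relative to O²⁻, the ions that are smaller are Al³⁺, Mg²⁺, Na⁺, F⁻. Count: 4.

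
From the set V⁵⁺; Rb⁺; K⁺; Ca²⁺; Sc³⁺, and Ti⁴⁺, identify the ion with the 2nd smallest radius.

Ti⁴⁺

First list Z and electron count for each: V⁵⁺ (Z=23, 18 e⁻), Ti⁴⁺ (Z=22, 18 e⁻), Sc³⁺ (Z=21, 18 e⁻), Ca²⁺ (Z=20, 18 e⁻), K⁺ (Z=19, 18 e⁻), Rb⁺ (Z=37, 36 e⁻). V⁵⁺ < Ti⁴⁺ (isoelectronic, higher Z=23 is smaller); Ti⁴⁺ < Sc³⁺ (both 18 e⁻, Z=22>21); Sc³⁺ < Ca²⁺ (isoelectronic, higher Z=21 is smaller); Ca²⁺ < K⁺ (isoelectronic, higher Z=20 is smaller); K⁺ < Rb⁺ (same group, 1 shell fewer).
Ordering: V⁵⁺ < Ti⁴⁺ < Sc³⁺ < Ca²⁺ < K⁺ < Rb⁺. The 2nd smallest is Ti⁴⁺.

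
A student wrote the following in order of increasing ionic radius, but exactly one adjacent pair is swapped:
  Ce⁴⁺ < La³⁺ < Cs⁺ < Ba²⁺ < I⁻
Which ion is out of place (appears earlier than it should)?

Cs⁺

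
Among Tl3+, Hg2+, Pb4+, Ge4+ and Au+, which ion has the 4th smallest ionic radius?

Hg2+

First list Z and electron count for each: Ge4+ (Z=32, 28 e⁻), Pb4+ (Z=82, 78 e⁻), Tl3+ (Z=81, 78 e⁻), Hg2+ (Z=80, 78 e⁻), Au+ (Z=79, 78 e⁻). Ge4+ < Pb4+ (same group, period 4 vs 6); Pb4+ < Tl3+ (isoelectronic, higher Z=82 is smaller); Tl3+ < Hg2+ (both 78 e⁻, Z=81>80); Hg2+ < Au+ (isoelectronic, higher Z=80 is smaller).
Full ascending order: Ge4+ < Pb4+ < Tl3+ < Hg2+ < Au+. Counting from the smallest, position 4 is Hg2+.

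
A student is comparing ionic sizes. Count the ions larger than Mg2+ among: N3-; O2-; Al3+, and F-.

3

Isoelectronic series (10 e⁻ each). Size is set by nuclear charge: more protons means a smaller ion. Al3+ (Z=13), Mg2+ (Z=12), F- (Z=9), O2- (Z=8), N3- (Z=7).
Relative to Mg2+, the ions that are larger are F-, O2-, N3-. That's 3.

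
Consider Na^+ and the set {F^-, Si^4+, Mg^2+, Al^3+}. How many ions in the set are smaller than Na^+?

3

Each ion has 10 electrons. The ranking follows nuclear charge in reverse — greater Z gives a smaller radius. Si^4+ (Z=14), Al^3+ (Z=13), Mg^2+ (Z=12), Na^+ (Z=11), F^- (Z=9).
Ordering all of them (including Na^+) by radius gives Si^4+ < Al^3+ < Mg^2+ < Na^+ < F^-. So 3 are smaller.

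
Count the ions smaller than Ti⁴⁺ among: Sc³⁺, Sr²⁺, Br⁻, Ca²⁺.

0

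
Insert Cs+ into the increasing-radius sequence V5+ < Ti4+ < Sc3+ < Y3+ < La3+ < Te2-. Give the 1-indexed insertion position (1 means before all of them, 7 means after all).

6

First list Z and electron count for each: V5+ (Z=23, 18 e⁻), Ti4+ (Z=22, 18 e⁻), Sc3+ (Z=21, 18 e⁻), Y3+ (Z=39, 36 e⁻), La3+ (Z=57, 54 e⁻), Cs+ (Z=55, 54 e⁻), Te2- (Z=52, 54 e⁻). V5+ < Ti4+ (isoelectronic, higher Z=23 is smaller); Ti4+ < Sc3+ (both 18 e⁻, Z=22>21); Sc3+ < Y3+ (same group, period 4 vs 5); Y3+ < La3+ (same group, 1 shell fewer); La3+ < Cs+ (isoelectronic, higher Z=57 is smaller); Cs+ < Te2- (both 54 e⁻, Z=55>52).
With Cs+ included the full order is V5+ < Ti4+ < Sc3+ < Y3+ < La3+ < Cs+ < Te2-, so it takes position 6.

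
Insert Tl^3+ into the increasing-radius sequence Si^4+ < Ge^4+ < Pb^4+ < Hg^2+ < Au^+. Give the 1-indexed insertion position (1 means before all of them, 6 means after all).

4

Tabulating Z and e⁻: Si^4+ has 10 e⁻ (Z=14), Ge^4+ has 28 e⁻ (Z=32), Pb^4+ has 78 e⁻ (Z=82), Tl^3+ has 78 e⁻ (Z=81), Hg^2+ has 78 e⁻ (Z=80), Au^+ has 78 e⁻ (Z=79). Si^4+ < Ge^4+ (same group, period 3 vs 4); Ge^4+ < Pb^4+ (same group, period 4 vs 6); Pb^4+ < Tl^3+ (both 78 e⁻, Z=82>81); Tl^3+ < Hg^2+ (both 78 e⁻, Z=81>80); Hg^2+ < Au^+ (both 78 e⁻, Z=80>79).
Merged order: Si^4+ < Ge^4+ < Pb^4+ < Tl^3+ < Hg^2+ < Au^+ — Tl^3+ is number 4.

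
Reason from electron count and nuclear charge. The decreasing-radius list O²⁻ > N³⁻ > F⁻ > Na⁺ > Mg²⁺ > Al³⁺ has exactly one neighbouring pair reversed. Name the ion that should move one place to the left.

N³⁻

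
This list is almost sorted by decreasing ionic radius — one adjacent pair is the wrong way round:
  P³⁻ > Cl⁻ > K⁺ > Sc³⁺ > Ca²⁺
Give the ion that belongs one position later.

Scanning neighbour by neighbour, only Sc³⁺/Ca²⁺ violates a trend: they are isoelectronic (18 e⁻) and Sc has more protons than Ca (21 vs 20), making Sc³⁺ smaller. That makes Sc³⁺ the one sitting a position early relative to where it belongs.

Sc³⁺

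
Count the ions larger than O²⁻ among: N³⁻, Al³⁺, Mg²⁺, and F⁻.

1

Each ion has 10 electrons. The ranking follows nuclear charge in reverse — greater Z gives a smaller radius. Al³⁺ (Z=13), Mg²⁺ (Z=12), F⁻ (Z=9), O²⁻ (Z=8), N³⁻ (Z=7).
Placing each against O²⁻: smaller — Al³⁺, Mg²⁺, F⁻; larger — N³⁻. So 1 is larger.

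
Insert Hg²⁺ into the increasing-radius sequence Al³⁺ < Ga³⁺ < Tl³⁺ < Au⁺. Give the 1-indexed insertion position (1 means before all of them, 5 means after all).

Work out protons and electrons: Al³⁺ (Z=13, 10 e⁻), Ga³⁺ (Z=31, 28 e⁻), Tl³⁺ (Z=81, 78 e⁻), Hg²⁺ (Z=80, 78 e⁻), Au⁺ (Z=79, 78 e⁻). Al³⁺ < Ga³⁺ (same group, period 3 vs 4); Ga³⁺ < Tl³⁺ (same group, 2 shells fewer); Tl³⁺ < Hg²⁺ (isoelectronic, higher Z=81 is smaller); Hg²⁺ < Au⁺ (both 78 e⁻, Z=80>79).
The complete sequence is Al³⁺ < Ga³⁺ < Tl³⁺ < Hg²⁺ < Au⁺. Hg²⁺ sits at position 4.

4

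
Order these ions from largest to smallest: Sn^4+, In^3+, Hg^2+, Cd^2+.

Tabulating Z and e⁻: Sn^4+ (Z=50, 46 e⁻), In^3+ (Z=49, 46 e⁻), Cd^2+ (Z=48, 46 e⁻), Hg^2+ (Z=80, 78 e⁻). Sn^4+ < In^3+ (both 46 e⁻, Z=50>49); In^3+ < Cd^2+ (both 46 e⁻, Z=49>48); Cd^2+ < Hg^2+ (same group, period 5 vs 6).

Hg^2+ > Cd^2+ > In^3+ > Sn^4+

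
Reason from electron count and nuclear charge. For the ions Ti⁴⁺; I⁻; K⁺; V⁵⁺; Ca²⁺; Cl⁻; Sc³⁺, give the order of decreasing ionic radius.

Tabulating Z and e⁻: V⁵⁺ (Z=23, 18 e⁻), Ti⁴⁺ (Z=22, 18 e⁻), Sc³⁺ (Z=21, 18 e⁻), Ca²⁺ (Z=20, 18 e⁻), K⁺ (Z=19, 18 e⁻), Cl⁻ (Z=17, 18 e⁻), I⁻ (Z=53, 54 e⁻). V⁵⁺ < Ti⁴⁺ (isoelectronic, higher Z=23 is smaller); Ti⁴⁺ < Sc³⁺ (both 18 e⁻, Z=22>21); Sc³⁺ < Ca²⁺ (isoelectronic, higher Z=21 is smaller); Ca²⁺ < K⁺ (both 18 e⁻, Z=20>19); K⁺ < Cl⁻ (both 18 e⁻, Z=19>17); Cl⁻ < I⁻ (same group, period 3 vs 5).

I⁻ > Cl⁻ > K⁺ > Ca²⁺ > Sc³⁺ > Ti⁴⁺ > V⁵⁺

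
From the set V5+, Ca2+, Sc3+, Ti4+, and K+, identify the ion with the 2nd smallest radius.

Ti4+

Isoelectronic series (18 e⁻ each). Size is set by nuclear charge: more protons means a smaller ion. V5+ (Z=23), Ti4+ (Z=22), Sc3+ (Z=21), Ca2+ (Z=20), K+ (Z=19).
That gives V5+ < Ti4+ < Sc3+ < Ca2+ < K+. From the smallest end, number 2 is Ti4+.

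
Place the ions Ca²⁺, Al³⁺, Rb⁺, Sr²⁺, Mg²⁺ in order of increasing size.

Work out protons and electrons: Al³⁺ has 10 e⁻ (Z=13), Mg²⁺ has 10 e⁻ (Z=12), Ca²⁺ has 18 e⁻ (Z=20), Sr²⁺ has 36 e⁻ (Z=38), Rb⁺ has 36 e⁻ (Z=37). Al³⁺ < Mg²⁺ (isoelectronic, higher Z=13 is smaller); Mg²⁺ < Ca²⁺ (same group, 1 shell fewer); Ca²⁺ < Sr²⁺ (same group, 1 shell fewer); Sr²⁺ < Rb⁺ (isoelectronic, higher Z=38 is smaller).

Al³⁺ < Mg²⁺ < Ca²⁺ < Sr²⁺ < Rb⁺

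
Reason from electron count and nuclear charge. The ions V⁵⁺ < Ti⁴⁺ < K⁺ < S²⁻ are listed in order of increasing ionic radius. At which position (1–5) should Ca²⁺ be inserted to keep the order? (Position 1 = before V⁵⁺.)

3

These species are isoelectronic with 18 electrons. The only difference is the number of protons: V⁵⁺ (Z=23), Ti⁴⁺ (Z=22), Ca²⁺ (Z=20), K⁺ (Z=19), S²⁻ (Z=16). The strongest nuclear pull (V⁵⁺) gives the smallest ion.
The complete sequence is V⁵⁺ < Ti⁴⁺ < Ca²⁺ < K⁺ < S²⁻. Ca²⁺ sits at position 3.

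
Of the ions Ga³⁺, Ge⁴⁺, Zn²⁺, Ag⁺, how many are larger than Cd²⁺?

1

Ge⁴⁺ has 28 e⁻ (Z=32), Ga³⁺ has 28 e⁻ (Z=31), Zn²⁺ has 28 e⁻ (Z=30), Cd²⁺ has 46 e⁻ (Z=48), Ag⁺ has 46 e⁻ (Z=47). Ge⁴⁺ < Ga³⁺ (both 28 e⁻, Z=32>31); Ga³⁺ < Zn²⁺ (both 28 e⁻, Z=31>30); Zn²⁺ < Cd²⁺ (same group, 1 shell fewer); Cd²⁺ < Ag⁺ (both 46 e⁻, Z=48>47).
Overall: Ge⁴⁺ < Ga³⁺ < Zn²⁺ < Cd²⁺ < Ag⁺. Cd²⁺ has 3 below it and 1 above. So 1 is larger.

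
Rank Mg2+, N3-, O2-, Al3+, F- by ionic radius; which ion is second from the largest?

O2-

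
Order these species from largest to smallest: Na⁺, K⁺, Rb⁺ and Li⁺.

Rb⁺ > K⁺ > Na⁺ > Li⁺

Same group, same charge. Going down the group adds an extra shell of electrons, so the ion gets larger: Li⁺ is highest in the group and smallest.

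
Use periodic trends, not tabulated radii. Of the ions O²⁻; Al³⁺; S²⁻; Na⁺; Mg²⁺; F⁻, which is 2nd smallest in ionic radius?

Mg²⁺

First list Z and electron count for each: Al³⁺: 10 e⁻, Z=13, Mg²⁺: 10 e⁻, Z=12, Na⁺: 10 e⁻, Z=11, F⁻: 10 e⁻, Z=9, O²⁻: 10 e⁻, Z=8, S²⁻: 18 e⁻, Z=16. Al³⁺ < Mg²⁺ (both 10 e⁻, Z=13>12); Mg²⁺ < Na⁺ (isoelectronic, higher Z=12 is smaller); Na⁺ < F⁻ (both 10 e⁻, Z=11>9); F⁻ < O²⁻ (isoelectronic, higher Z=9 is smaller); O²⁻ < S²⁻ (same group, 1 shell fewer).
So the order is Al³⁺ < Mg²⁺ < Na⁺ < F⁻ < O²⁻ < S²⁻; the 2nd-smallest ion is Mg²⁺.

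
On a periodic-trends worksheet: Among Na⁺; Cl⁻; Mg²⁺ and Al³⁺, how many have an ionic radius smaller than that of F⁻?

3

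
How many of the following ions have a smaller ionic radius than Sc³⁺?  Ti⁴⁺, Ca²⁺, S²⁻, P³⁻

Each ion has 18 electrons. The ranking follows nuclear charge in reverse — greater Z gives a smaller radius. Ti⁴⁺ (Z=22), Sc³⁺ (Z=21), Ca²⁺ (Z=20), S²⁻ (Z=16), P³⁻ (Z=15).
Overall: Ti⁴⁺ < Sc³⁺ < Ca²⁺ < S²⁻ < P³⁻. Sc³⁺ has 1 below it and 3 above. That's 1.

1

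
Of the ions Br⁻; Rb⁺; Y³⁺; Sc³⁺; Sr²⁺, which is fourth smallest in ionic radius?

Sc³⁺ (Z=21, 18 e⁻), Y³⁺ (Z=39, 36 e⁻), Sr²⁺ (Z=38, 36 e⁻), Rb⁺ (Z=37, 36 e⁻), Br⁻ (Z=35, 36 e⁻). Sc³⁺ < Y³⁺ (same group, 1 shell fewer); Y³⁺ < Sr²⁺ (both 36 e⁻, Z=39>38); Sr²⁺ < Rb⁺ (both 36 e⁻, Z=38>37); Rb⁺ < Br⁻ (isoelectronic, higher Z=37 is smaller).
That gives Sc³⁺ < Y³⁺ < Sr²⁺ < Rb⁺ < Br⁻. From the smallest end, number 4 is Rb⁺.

Rb⁺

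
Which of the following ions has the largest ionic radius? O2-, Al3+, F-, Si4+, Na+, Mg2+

Each ion has 10 electrons. The ranking follows nuclear charge in reverse — greater Z gives a smaller radius. Si4+ (Z=14), Al3+ (Z=13), Mg2+ (Z=12), Na+ (Z=11), F- (Z=9), O2- (Z=8).

O2-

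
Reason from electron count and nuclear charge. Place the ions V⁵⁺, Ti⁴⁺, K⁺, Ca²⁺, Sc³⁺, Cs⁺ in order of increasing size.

V⁵⁺ < Ti⁴⁺ < Sc³⁺ < Ca²⁺ < K⁺ < Cs⁺

Work out protons and electrons: V⁵⁺ (Z=23, 18 e⁻), Ti⁴⁺ (Z=22, 18 e⁻), Sc³⁺ (Z=21, 18 e⁻), Ca²⁺ (Z=20, 18 e⁻), K⁺ (Z=19, 18 e⁻), Cs⁺ (Z=55, 54 e⁻). V⁵⁺ < Ti⁴⁺ (both 18 e⁻, Z=23>22); Ti⁴⁺ < Sc³⁺ (both 18 e⁻, Z=22>21); Sc³⁺ < Ca²⁺ (isoelectronic, higher Z=21 is smaller); Ca²⁺ < K⁺ (both 18 e⁻, Z=20>19); K⁺ < Cs⁺ (same group, period 4 vs 6).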